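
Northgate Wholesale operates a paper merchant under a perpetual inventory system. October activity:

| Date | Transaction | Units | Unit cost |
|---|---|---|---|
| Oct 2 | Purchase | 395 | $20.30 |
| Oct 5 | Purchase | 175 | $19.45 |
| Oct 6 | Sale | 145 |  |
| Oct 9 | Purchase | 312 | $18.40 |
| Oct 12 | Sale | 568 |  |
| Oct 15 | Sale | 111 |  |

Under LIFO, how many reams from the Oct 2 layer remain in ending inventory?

Oct 6, 145 sold [LIFO — newest first]: 145 @ $19.45 = $2,820.25
Oct 12, 568 sold [LIFO — newest first]: 312 @ $18.40 + 30 @ $19.45 + 226 @ $20.30 = $10,912.10
Oct 15, 111 sold [LIFO — newest first]: 111 @ $20.30 = $2,253.30
Total COGS = $2,820.25 + $10,912.10 + $2,253.30 = $15,985.65
Ending inventory: 58 @ $20.30 = $1,177.40

58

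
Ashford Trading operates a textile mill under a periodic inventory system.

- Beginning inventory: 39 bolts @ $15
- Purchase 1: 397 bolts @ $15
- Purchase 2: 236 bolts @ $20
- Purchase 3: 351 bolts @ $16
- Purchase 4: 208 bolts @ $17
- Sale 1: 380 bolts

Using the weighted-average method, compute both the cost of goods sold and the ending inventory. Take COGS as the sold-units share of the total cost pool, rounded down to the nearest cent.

Sale 1, sell 380: 380/1231 × $20,412.00 → $6,301.02
Ending inventory (cost pool remaining) = $14,110.98

COGS = $6,301.02; ending inventory = $14,110.98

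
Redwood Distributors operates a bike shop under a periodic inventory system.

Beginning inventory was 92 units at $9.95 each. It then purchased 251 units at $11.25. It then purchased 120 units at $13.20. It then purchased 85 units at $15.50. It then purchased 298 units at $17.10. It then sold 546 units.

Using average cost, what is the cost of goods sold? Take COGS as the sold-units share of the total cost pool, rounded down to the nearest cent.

Sale 1, sell 546: 546/846 × $11,736.45 → $7,574.58
Ending inventory (cost pool remaining) = $4,161.87
Check: goods available $11,736.45 = COGS $7,574.58 + ending $4,161.87

COGS = $7,574.58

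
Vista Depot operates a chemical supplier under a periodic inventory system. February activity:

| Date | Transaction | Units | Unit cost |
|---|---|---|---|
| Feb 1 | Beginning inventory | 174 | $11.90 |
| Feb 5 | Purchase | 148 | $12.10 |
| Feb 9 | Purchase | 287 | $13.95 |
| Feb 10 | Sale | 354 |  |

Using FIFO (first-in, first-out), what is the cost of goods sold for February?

COGS = $4,307.80

Feb 10, 354 sold [FIFO — oldest first]: 174 @ $11.90 + 148 @ $12.10 + 32 @ $13.95 = $4,307.80
Ending inventory: 255 @ $13.95 = $3,557.25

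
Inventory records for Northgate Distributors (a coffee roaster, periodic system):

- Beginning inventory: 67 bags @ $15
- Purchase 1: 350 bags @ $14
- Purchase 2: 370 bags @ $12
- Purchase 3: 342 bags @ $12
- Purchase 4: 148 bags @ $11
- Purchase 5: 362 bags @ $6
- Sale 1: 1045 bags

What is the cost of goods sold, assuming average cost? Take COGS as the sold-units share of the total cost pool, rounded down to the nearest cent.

COGS = $11,635.26

Sale 1, sell 1045: 1045/1639 × $18,249.00 → $11,635.26
Ending inventory (cost pool remaining) = $6,613.74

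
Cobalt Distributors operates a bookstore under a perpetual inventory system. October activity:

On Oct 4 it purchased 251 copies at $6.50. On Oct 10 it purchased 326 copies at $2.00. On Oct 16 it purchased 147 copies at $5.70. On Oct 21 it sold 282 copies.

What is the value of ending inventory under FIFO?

Oct 21, 282 sold [FIFO — oldest first]: 251 @ $6.50 + 31 @ $2.00 = $1,693.50
Ending inventory: 295 @ $2.00 + 147 @ $5.70 = $1,427.90

Ending inventory = $1,427.90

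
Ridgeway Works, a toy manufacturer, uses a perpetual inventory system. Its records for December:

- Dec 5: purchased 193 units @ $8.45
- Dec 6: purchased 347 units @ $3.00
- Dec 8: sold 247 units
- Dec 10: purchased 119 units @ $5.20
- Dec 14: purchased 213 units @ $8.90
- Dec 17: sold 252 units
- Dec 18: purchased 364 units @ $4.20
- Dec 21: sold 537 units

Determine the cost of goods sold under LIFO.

COGS = $5,063.30

Dec 8, 247 sold [LIFO — newest first]: 247 @ $3.00 = $741.00
Dec 17, 252 sold [LIFO — newest first]: 213 @ $8.90 + 39 @ $5.20 = $2,098.50
Dec 21, 537 sold [LIFO — newest first]: 364 @ $4.20 + 80 @ $5.20 + 93 @ $3.00 = $2,223.80
Total COGS = $741.00 + $2,098.50 + $2,223.80 = $5,063.30
Ending inventory: 193 @ $8.45 + 7 @ $3.00 = $1,651.85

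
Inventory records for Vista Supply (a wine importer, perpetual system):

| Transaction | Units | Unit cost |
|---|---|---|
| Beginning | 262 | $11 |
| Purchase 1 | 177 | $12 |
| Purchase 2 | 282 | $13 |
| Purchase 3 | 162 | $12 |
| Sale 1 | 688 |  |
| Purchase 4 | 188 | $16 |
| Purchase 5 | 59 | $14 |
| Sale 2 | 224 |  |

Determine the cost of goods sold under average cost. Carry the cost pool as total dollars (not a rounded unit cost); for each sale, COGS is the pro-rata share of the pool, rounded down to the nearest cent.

COGS = $11,402.72

After Beginning: 262 on hand, pool $2,882.00 (≈ $11.0000 each)
After Purchase 1: 439 on hand, pool $5,006.00 (≈ $11.4032 each)
After Purchase 2: 721 on hand, pool $8,672.00 (≈ $12.0277 each)
After Purchase 3: 883 on hand, pool $10,616.00 (≈ $12.0227 each)
Sale 1, sell 688: 688/883 × $10,616.00 → $8,271.58
After Purchase 4: 383 on hand, pool $5,352.42 (≈ $13.9750 each)
After Purchase 5: 442 on hand, pool $6,178.42 (≈ $13.9783 each)
Sale 2, sell 224: 224/442 × $6,178.42 → $3,131.14
Total COGS = $8,271.58 + $3,131.14 = $11,402.72
Ending inventory (cost pool remaining) = $3,047.28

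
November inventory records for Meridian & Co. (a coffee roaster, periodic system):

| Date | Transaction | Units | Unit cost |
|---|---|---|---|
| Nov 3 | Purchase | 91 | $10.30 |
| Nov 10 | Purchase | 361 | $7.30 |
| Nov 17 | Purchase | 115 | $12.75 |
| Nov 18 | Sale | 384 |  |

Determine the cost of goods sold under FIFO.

Nov 18, 384 sold [FIFO — oldest first]: 91 @ $10.30 + 293 @ $7.30 = $3,076.20
Ending inventory: 68 @ $7.30 + 115 @ $12.75 = $1,962.65

COGS = $3,076.20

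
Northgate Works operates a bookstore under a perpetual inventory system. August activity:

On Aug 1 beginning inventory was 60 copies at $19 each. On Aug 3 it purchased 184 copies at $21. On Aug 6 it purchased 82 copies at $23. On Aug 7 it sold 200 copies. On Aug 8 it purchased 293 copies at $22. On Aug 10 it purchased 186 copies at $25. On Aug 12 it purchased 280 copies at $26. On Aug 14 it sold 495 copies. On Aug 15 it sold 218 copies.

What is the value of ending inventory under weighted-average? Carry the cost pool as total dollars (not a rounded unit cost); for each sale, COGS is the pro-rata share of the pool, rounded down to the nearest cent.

Ending inventory = $4,088.94

After Aug 1: 60 on hand, pool $1,140.00 (≈ $19.0000 each)
After Aug 3: 244 on hand, pool $5,004.00 (≈ $20.5082 each)
After Aug 6: 326 on hand, pool $6,890.00 (≈ $21.1350 each)
Aug 7, sell 200: 200/326 × $6,890.00 → $4,226.99
After Aug 8: 419 on hand, pool $9,109.01 (≈ $21.7399 each)
After Aug 10: 605 on hand, pool $13,759.01 (≈ $22.7422 each)
After Aug 12: 885 on hand, pool $21,039.01 (≈ $23.7729 each)
Aug 14, sell 495: 495/885 × $21,039.01 → $11,767.58
Aug 15, sell 218: 218/390 × $9,271.43 → $5,182.49
Total COGS = $4,226.99 + $11,767.58 + $5,182.49 = $21,177.06
Ending inventory (cost pool remaining) = $4,088.94
Check: goods available $25,266.00 = COGS $21,177.06 + ending $4,088.94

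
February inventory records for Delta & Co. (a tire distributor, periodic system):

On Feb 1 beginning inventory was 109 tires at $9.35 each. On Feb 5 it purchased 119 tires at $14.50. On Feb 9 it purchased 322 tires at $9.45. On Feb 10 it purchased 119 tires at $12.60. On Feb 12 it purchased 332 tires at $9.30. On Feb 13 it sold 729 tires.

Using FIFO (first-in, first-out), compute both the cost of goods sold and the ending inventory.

COGS = $7,844.95; ending inventory = $2,529.60

Feb 13, 729 sold [FIFO — oldest first]: 109 @ $9.35 + 119 @ $14.50 + 322 @ $9.45 + 119 @ $12.60 + 60 @ $9.30 = $7,844.95
Ending inventory: 272 @ $9.30 = $2,529.60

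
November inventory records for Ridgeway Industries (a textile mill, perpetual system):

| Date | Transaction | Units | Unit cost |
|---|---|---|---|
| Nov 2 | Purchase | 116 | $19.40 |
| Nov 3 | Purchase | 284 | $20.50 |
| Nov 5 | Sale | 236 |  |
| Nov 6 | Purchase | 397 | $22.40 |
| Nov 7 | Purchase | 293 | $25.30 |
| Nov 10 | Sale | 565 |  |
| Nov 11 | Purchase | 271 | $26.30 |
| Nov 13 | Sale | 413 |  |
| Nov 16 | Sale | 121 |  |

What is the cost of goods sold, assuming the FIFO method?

Nov 5, 236 sold [FIFO — oldest first]: 116 @ $19.40 + 120 @ $20.50 = $4,710.40
Nov 10, 565 sold [FIFO — oldest first]: 164 @ $20.50 + 397 @ $22.40 + 4 @ $25.30 = $12,356.00
Nov 13, 413 sold [FIFO — oldest first]: 289 @ $25.30 + 124 @ $26.30 = $10,572.90
Nov 16, 121 sold [FIFO — oldest first]: 121 @ $26.30 = $3,182.30
Total COGS = $4,710.40 + $12,356.00 + $10,572.90 + $3,182.30 = $30,821.60
Ending inventory: 26 @ $26.30 = $683.80

COGS = $30,821.60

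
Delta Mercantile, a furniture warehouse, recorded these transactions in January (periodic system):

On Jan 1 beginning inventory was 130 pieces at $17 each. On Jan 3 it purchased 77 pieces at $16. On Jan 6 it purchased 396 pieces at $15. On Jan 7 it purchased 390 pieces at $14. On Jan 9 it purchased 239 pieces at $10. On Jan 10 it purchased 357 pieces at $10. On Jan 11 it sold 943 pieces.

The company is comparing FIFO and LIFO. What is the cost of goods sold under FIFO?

FIFO COGS: 130 @ $17 + 77 @ $16 + 396 @ $15 + 340 @ $14 = $14,142
LIFO COGS: 357 @ $10 + 239 @ $10 + 347 @ $14 = $10,818

COGS = $14,142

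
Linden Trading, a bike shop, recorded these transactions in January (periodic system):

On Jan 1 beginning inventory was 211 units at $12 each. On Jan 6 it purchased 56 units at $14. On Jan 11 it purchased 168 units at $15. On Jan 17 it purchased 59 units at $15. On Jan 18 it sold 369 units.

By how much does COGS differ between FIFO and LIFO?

FIFO COGS: 211 @ $12 + 56 @ $14 + 102 @ $15 = $4,846
LIFO COGS: 59 @ $15 + 168 @ $15 + 56 @ $14 + 86 @ $12 = $5,221
Difference = |$4,846 − $5,221| = $375

$375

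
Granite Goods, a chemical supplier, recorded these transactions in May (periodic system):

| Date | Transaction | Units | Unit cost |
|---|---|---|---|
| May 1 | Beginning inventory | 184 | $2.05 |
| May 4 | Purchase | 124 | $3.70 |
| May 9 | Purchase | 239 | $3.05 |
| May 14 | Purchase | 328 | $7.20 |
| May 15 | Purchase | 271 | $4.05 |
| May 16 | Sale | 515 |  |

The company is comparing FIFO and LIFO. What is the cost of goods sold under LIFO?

COGS = $2,854.35

FIFO COGS: 184 @ $2.05 + 124 @ $3.70 + 207 @ $3.05 = $1,467.35
LIFO COGS: 271 @ $4.05 + 244 @ $7.20 = $2,854.35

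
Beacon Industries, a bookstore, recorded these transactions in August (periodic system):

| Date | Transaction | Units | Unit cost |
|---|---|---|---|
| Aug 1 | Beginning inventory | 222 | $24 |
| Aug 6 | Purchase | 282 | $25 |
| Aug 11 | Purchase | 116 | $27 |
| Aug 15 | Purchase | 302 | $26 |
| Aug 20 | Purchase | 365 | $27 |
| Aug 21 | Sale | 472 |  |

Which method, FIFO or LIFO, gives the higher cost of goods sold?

FIFO COGS: 222 @ $24 + 250 @ $25 = $11,578
LIFO COGS: 365 @ $27 + 107 @ $26 = $12,637

LIFO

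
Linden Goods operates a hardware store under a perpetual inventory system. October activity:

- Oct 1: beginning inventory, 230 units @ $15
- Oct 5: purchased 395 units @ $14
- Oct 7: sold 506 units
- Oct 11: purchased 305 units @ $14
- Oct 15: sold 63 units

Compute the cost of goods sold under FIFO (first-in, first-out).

Oct 7, 506 sold [FIFO — oldest first]: 230 @ $15 + 276 @ $14 = $7,314
Oct 15, 63 sold [FIFO — oldest first]: 63 @ $14 = $882
Total COGS = $7,314 + $882 = $8,196
Ending inventory: 56 @ $14 + 305 @ $14 = $5,054
Check: goods available $13,250 = COGS $8,196 + ending $5,054

COGS = $8,196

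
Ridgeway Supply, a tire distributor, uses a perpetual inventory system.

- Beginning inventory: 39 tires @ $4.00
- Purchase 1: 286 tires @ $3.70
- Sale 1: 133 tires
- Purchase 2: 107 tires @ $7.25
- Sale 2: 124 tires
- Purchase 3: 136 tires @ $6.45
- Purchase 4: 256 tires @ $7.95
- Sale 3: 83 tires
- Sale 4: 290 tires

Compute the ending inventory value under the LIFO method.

Sale 1 (133) [LIFO — newest first]: 133 @ $3.70 = $492.10
Sale 2 (124) [LIFO — newest first]: 107 @ $7.25 + 17 @ $3.70 = $838.65
Sale 3 (83) [LIFO — newest first]: 83 @ $7.95 = $659.85
Sale 4 (290) [LIFO — newest first]: 173 @ $7.95 + 117 @ $6.45 = $2,130.00
Total COGS = $492.10 + $838.65 + $659.85 + $2,130.00 = $4,120.60
Ending inventory: 39 @ $4.00 + 136 @ $3.70 + 19 @ $6.45 = $781.75

Ending inventory = $781.75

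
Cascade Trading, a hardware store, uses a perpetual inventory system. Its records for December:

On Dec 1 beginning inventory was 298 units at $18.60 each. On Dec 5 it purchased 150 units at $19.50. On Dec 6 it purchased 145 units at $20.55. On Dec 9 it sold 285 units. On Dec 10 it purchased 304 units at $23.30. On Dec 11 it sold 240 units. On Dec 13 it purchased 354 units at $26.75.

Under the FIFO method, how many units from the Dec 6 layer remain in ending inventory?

68

Dec 9, 285 sold [FIFO — oldest first]: 285 @ $18.60 = $5,301.00
Dec 11, 240 sold [FIFO — oldest first]: 13 @ $18.60 + 150 @ $19.50 + 77 @ $20.55 = $4,749.15
Total COGS = $5,301.00 + $4,749.15 = $10,050.15
Ending inventory: 68 @ $20.55 + 304 @ $23.30 + 354 @ $26.75 = $17,950.10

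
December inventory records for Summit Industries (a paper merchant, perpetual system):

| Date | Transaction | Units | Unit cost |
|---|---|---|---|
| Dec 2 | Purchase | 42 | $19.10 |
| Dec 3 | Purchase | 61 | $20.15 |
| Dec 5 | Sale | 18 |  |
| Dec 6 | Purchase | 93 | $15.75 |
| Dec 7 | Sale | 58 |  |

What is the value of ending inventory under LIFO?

Ending inventory = $2,219.90

Dec 5, 18 sold [LIFO — newest first]: 18 @ $20.15 = $362.70
Dec 7, 58 sold [LIFO — newest first]: 58 @ $15.75 = $913.50
Total COGS = $362.70 + $913.50 = $1,276.20
Ending inventory: 42 @ $19.10 + 43 @ $20.15 + 35 @ $15.75 = $2,219.90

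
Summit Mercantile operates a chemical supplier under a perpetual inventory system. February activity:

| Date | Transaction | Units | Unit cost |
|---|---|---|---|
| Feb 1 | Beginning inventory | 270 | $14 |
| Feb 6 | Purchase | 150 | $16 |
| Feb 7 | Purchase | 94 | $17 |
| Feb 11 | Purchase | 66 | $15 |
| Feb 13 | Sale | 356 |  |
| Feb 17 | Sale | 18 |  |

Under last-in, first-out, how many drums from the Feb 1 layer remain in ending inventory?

Feb 13, 356 sold [LIFO — newest first]: 66 @ $15 + 94 @ $17 + 150 @ $16 + 46 @ $14 = $5,632
Feb 17, 18 sold [LIFO — newest first]: 18 @ $14 = $252
Total COGS = $5,632 + $252 = $5,884
Ending inventory: 206 @ $14 = $2,884

206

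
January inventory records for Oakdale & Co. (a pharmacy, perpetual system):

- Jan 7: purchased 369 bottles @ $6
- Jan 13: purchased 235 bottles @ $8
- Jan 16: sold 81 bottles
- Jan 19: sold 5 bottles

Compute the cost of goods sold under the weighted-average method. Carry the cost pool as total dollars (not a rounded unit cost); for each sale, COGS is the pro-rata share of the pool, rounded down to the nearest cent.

COGS = $582.91

After Jan 7: 369 on hand, pool $2,214.00 (≈ $6.0000 each)
After Jan 13: 604 on hand, pool $4,094.00 (≈ $6.7781 each)
Jan 16, sell 81: 81/604 × $4,094.00 → $549.02
Jan 19, sell 5: 5/523 × $3,544.98 → $33.89
Total COGS = $549.02 + $33.89 = $582.91
Ending inventory (cost pool remaining) = $3,511.09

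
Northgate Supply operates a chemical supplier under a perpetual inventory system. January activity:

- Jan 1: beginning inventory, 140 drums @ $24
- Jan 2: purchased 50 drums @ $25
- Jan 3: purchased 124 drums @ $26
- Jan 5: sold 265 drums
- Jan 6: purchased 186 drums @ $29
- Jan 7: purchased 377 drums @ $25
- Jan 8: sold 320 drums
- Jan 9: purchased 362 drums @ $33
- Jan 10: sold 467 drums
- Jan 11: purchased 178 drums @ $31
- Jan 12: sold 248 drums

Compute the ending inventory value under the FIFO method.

Jan 5, 265 sold [FIFO — oldest first]: 140 @ $24 + 50 @ $25 + 75 @ $26 = $6,560
Jan 8, 320 sold [FIFO — oldest first]: 49 @ $26 + 186 @ $29 + 85 @ $25 = $8,793
Jan 10, 467 sold [FIFO — oldest first]: 292 @ $25 + 175 @ $33 = $13,075
Jan 12, 248 sold [FIFO — oldest first]: 187 @ $33 + 61 @ $31 = $8,062
Total COGS = $6,560 + $8,793 + $13,075 + $8,062 = $36,490
Ending inventory: 117 @ $31 = $3,627

Ending inventory = $3,627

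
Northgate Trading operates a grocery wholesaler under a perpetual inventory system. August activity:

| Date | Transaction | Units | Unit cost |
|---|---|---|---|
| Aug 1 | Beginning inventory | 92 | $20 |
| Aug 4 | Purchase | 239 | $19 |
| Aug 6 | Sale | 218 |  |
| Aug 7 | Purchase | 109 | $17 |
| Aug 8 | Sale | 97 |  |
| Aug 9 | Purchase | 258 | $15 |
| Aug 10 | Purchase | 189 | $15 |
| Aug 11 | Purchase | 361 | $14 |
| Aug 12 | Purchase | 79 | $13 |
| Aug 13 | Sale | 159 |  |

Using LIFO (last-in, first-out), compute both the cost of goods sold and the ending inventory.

COGS = $7,938; ending inventory = $13,082

Aug 6, 218 sold [LIFO — newest first]: 218 @ $19 = $4,142
Aug 8, 97 sold [LIFO — newest first]: 97 @ $17 = $1,649
Aug 13, 159 sold [LIFO — newest first]: 79 @ $13 + 80 @ $14 = $2,147
Total COGS = $4,142 + $1,649 + $2,147 = $7,938
Ending inventory: 92 @ $20 + 21 @ $19 + 12 @ $17 + 258 @ $15 + 189 @ $15 + 281 @ $14 = $13,082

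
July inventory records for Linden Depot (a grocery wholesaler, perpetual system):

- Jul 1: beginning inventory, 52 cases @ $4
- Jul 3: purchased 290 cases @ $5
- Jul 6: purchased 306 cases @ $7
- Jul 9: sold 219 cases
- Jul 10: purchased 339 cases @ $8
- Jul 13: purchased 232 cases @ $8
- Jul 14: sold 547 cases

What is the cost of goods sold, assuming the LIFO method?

COGS = $5,909

Jul 9, 219 sold [LIFO — newest first]: 219 @ $7 = $1,533
Jul 14, 547 sold [LIFO — newest first]: 232 @ $8 + 315 @ $8 = $4,376
Total COGS = $1,533 + $4,376 = $5,909
Ending inventory: 52 @ $4 + 290 @ $5 + 87 @ $7 + 24 @ $8 = $2,459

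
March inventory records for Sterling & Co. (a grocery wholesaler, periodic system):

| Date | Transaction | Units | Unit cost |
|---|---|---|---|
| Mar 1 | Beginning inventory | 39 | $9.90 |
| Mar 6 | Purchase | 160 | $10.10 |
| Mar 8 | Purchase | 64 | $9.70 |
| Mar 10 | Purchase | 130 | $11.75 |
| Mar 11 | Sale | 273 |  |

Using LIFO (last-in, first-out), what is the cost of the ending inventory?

Ending inventory = $1,204.20

Mar 11, 273 sold [LIFO — newest first]: 130 @ $11.75 + 64 @ $9.70 + 79 @ $10.10 = $2,946.20
Ending inventory: 39 @ $9.90 + 81 @ $10.10 = $1,204.20
Check: goods available $4,150.40 = COGS $2,946.20 + ending $1,204.20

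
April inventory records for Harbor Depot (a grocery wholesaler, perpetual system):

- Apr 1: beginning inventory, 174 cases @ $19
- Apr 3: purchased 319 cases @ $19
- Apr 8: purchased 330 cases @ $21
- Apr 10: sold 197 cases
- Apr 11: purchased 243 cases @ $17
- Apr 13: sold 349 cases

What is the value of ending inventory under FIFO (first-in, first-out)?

Ending inventory = $9,948

Apr 10, 197 sold [FIFO — oldest first]: 174 @ $19 + 23 @ $19 = $3,743
Apr 13, 349 sold [FIFO — oldest first]: 296 @ $19 + 53 @ $21 = $6,737
Total COGS = $3,743 + $6,737 = $10,480
Ending inventory: 277 @ $21 + 243 @ $17 = $9,948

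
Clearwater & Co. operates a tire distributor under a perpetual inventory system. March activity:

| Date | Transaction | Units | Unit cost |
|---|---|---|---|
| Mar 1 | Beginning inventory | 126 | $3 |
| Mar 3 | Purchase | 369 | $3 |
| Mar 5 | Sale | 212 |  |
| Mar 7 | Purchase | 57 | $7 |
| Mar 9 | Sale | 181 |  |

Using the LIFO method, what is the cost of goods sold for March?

Mar 5, 212 sold [LIFO — newest first]: 212 @ $3 = $636
Mar 9, 181 sold [LIFO — newest first]: 57 @ $7 + 124 @ $3 = $771
Total COGS = $636 + $771 = $1,407
Ending inventory: 126 @ $3 + 33 @ $3 = $477

COGS = $1,407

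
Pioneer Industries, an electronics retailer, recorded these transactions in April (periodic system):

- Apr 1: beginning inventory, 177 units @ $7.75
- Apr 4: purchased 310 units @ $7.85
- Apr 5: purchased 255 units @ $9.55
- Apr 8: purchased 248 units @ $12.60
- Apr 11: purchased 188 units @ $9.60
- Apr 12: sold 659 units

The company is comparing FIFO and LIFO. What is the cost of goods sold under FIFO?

COGS = $5,447.85

FIFO COGS: 177 @ $7.75 + 310 @ $7.85 + 172 @ $9.55 = $5,447.85
LIFO COGS: 188 @ $9.60 + 248 @ $12.60 + 223 @ $9.55 = $7,059.25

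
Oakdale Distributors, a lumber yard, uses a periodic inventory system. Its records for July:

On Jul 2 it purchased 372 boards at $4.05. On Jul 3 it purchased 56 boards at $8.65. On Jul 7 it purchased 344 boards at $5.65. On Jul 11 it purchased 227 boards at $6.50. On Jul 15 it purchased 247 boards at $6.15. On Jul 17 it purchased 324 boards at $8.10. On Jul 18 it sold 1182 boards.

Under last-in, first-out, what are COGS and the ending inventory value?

COGS = $7,908.55; ending inventory = $1,645.00

Jul 18, 1182 sold [LIFO — newest first]: 324 @ $8.10 + 247 @ $6.15 + 227 @ $6.50 + 344 @ $5.65 + 40 @ $8.65 = $7,908.55
Ending inventory: 372 @ $4.05 + 16 @ $8.65 = $1,645.00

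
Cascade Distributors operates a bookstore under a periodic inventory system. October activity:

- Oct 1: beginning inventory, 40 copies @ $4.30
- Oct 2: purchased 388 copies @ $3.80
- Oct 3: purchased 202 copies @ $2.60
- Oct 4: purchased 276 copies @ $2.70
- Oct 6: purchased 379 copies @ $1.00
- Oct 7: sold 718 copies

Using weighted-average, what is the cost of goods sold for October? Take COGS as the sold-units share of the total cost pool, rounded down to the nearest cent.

Oct 7, sell 718: 718/1285 × $3,295.80 → $1,841.54
Ending inventory (cost pool remaining) = $1,454.26

COGS = $1,841.54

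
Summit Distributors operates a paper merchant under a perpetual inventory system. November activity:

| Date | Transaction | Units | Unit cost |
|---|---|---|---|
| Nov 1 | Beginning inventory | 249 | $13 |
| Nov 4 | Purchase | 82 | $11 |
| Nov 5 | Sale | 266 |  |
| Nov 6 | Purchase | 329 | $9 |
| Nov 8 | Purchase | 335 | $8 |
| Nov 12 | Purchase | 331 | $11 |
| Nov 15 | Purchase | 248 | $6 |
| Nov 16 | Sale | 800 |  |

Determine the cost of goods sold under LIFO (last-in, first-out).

COGS = $10,191

Nov 5, 266 sold [LIFO — newest first]: 82 @ $11 + 184 @ $13 = $3,294
Nov 16, 800 sold [LIFO — newest first]: 248 @ $6 + 331 @ $11 + 221 @ $8 = $6,897
Total COGS = $3,294 + $6,897 = $10,191
Ending inventory: 65 @ $13 + 329 @ $9 + 114 @ $8 = $4,718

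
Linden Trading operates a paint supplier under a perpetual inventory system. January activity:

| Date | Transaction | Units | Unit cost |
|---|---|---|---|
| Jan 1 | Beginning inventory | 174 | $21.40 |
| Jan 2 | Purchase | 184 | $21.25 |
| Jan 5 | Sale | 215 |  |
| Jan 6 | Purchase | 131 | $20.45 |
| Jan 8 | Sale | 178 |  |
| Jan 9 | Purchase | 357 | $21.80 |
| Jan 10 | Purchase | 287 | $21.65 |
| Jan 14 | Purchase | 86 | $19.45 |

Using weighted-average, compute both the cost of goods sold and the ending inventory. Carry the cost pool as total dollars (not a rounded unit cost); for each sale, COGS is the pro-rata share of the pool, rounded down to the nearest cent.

COGS = $8,305.61; ending inventory = $17,675.79

After Jan 1: 174 on hand, pool $3,723.60 (≈ $21.4000 each)
After Jan 2: 358 on hand, pool $7,633.60 (≈ $21.3229 each)
Jan 5, sell 215: 215/358 × $7,633.60 → $4,584.42
After Jan 6: 274 on hand, pool $5,728.13 (≈ $20.9056 each)
Jan 8, sell 178: 178/274 × $5,728.13 → $3,721.19
After Jan 9: 453 on hand, pool $9,789.54 (≈ $21.6105 each)
After Jan 10: 740 on hand, pool $16,003.09 (≈ $21.6258 each)
After Jan 14: 826 on hand, pool $17,675.79 (≈ $21.3993 each)
Total COGS = $4,584.42 + $3,721.19 = $8,305.61
Ending inventory (cost pool remaining) = $17,675.79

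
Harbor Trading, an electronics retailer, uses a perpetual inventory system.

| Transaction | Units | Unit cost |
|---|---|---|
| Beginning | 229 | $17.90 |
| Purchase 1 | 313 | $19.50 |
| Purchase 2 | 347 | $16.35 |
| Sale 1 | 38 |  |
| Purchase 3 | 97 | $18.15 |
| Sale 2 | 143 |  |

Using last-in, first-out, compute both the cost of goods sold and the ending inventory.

Sale 1 (38) [LIFO — newest first]: 38 @ $16.35 = $621.30
Sale 2 (143) [LIFO — newest first]: 97 @ $18.15 + 46 @ $16.35 = $2,512.65
Total COGS = $621.30 + $2,512.65 = $3,133.95
Ending inventory: 229 @ $17.90 + 313 @ $19.50 + 263 @ $16.35 = $14,502.65

COGS = $3,133.95; ending inventory = $14,502.65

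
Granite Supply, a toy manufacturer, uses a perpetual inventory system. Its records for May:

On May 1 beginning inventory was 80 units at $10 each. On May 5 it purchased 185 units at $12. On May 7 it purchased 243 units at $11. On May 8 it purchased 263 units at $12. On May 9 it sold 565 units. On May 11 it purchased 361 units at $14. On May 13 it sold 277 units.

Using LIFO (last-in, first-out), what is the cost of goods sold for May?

May 9, 565 sold [LIFO — newest first]: 263 @ $12 + 243 @ $11 + 59 @ $12 = $6,537
May 13, 277 sold [LIFO — newest first]: 277 @ $14 = $3,878
Total COGS = $6,537 + $3,878 = $10,415
Ending inventory: 80 @ $10 + 126 @ $12 + 84 @ $14 = $3,488
Check: goods available $13,903 = COGS $10,415 + ending $3,488

COGS = $10,415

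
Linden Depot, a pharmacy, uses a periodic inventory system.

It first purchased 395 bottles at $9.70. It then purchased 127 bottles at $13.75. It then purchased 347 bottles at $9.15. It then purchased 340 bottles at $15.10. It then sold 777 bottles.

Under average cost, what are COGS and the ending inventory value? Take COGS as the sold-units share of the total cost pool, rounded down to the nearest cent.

Sale 1, sell 777: 777/1209 × $13,886.80 → $8,924.76
Ending inventory (cost pool remaining) = $4,962.04
Check: goods available $13,886.80 = COGS $8,924.76 + ending $4,962.04

COGS = $8,924.76; ending inventory = $4,962.04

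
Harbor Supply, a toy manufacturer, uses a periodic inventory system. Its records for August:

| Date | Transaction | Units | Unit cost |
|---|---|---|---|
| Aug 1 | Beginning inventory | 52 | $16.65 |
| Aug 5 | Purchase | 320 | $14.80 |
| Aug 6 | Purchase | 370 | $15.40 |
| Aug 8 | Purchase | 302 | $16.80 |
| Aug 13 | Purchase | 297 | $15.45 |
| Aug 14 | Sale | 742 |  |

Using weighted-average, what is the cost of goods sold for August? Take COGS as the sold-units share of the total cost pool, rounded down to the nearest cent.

Aug 14, sell 742: 742/1341 × $20,962.05 → $11,598.68
Ending inventory (cost pool remaining) = $9,363.37

COGS = $11,598.68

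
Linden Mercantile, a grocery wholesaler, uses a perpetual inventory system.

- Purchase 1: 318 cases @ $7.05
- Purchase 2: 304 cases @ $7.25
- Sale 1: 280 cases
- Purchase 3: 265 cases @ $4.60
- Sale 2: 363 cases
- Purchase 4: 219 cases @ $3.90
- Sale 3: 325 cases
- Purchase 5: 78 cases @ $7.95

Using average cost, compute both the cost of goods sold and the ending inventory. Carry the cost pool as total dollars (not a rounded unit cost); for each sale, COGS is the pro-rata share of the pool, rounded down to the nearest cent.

After Purchase 1: 318 on hand, pool $2,241.90 (≈ $7.0500 each)
After Purchase 2: 622 on hand, pool $4,445.90 (≈ $7.1477 each)
Sale 1, sell 280: 280/622 × $4,445.90 → $2,001.36
After Purchase 3: 607 on hand, pool $3,663.54 (≈ $6.0355 each)
Sale 2, sell 363: 363/607 × $3,663.54 → $2,190.88
After Purchase 4: 463 on hand, pool $2,326.76 (≈ $5.0254 each)
Sale 3, sell 325: 325/463 × $2,326.76 → $1,633.25
After Purchase 5: 216 on hand, pool $1,313.61 (≈ $6.0815 each)
Total COGS = $2,001.36 + $2,190.88 + $1,633.25 = $5,825.49
Ending inventory (cost pool remaining) = $1,313.61
Check: goods available $7,139.10 = COGS $5,825.49 + ending $1,313.61

COGS = $5,825.49; ending inventory = $1,313.61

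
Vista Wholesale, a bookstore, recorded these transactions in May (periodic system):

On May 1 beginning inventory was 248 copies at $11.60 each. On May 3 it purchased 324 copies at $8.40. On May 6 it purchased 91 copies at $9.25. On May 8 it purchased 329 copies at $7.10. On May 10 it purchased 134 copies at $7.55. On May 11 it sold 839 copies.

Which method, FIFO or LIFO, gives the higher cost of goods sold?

FIFO

FIFO COGS: 248 @ $11.60 + 324 @ $8.40 + 91 @ $9.25 + 176 @ $7.10 = $7,689.75
LIFO COGS: 134 @ $7.55 + 329 @ $7.10 + 91 @ $9.25 + 285 @ $8.40 = $6,583.35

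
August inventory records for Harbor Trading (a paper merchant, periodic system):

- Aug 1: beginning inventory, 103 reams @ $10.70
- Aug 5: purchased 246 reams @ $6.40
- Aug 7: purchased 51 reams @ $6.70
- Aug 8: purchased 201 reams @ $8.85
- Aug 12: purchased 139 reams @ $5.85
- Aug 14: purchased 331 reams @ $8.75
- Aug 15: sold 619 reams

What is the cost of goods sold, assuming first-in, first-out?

Aug 15, 619 sold [FIFO — oldest first]: 103 @ $10.70 + 246 @ $6.40 + 51 @ $6.70 + 201 @ $8.85 + 18 @ $5.85 = $4,902.35
Ending inventory: 121 @ $5.85 + 331 @ $8.75 = $3,604.10

COGS = $4,902.35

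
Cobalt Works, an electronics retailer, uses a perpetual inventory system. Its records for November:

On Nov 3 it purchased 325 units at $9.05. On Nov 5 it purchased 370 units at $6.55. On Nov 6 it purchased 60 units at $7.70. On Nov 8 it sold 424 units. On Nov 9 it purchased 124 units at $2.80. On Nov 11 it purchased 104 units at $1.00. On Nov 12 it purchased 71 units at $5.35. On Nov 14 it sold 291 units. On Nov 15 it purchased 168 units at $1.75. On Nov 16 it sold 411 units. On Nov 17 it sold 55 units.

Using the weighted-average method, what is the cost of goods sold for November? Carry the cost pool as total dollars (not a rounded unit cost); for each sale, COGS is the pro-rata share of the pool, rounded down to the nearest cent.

COGS = $6,780.70

After Nov 3: 325 on hand, pool $2,941.25 (≈ $9.0500 each)
After Nov 5: 695 on hand, pool $5,364.75 (≈ $7.7191 each)
After Nov 6: 755 on hand, pool $5,826.75 (≈ $7.7175 each)
Nov 8, sell 424: 424/755 × $5,826.75 → $3,272.24
After Nov 9: 455 on hand, pool $2,901.71 (≈ $6.3774 each)
After Nov 11: 559 on hand, pool $3,005.71 (≈ $5.3769 each)
After Nov 12: 630 on hand, pool $3,385.56 (≈ $5.3739 each)
Nov 14, sell 291: 291/630 × $3,385.56 → $1,563.80
After Nov 15: 507 on hand, pool $2,115.76 (≈ $4.1731 each)
Nov 16, sell 411: 411/507 × $2,115.76 → $1,715.14
Nov 17, sell 55: 55/96 × $400.62 → $229.52
Total COGS = $3,272.24 + $1,563.80 + $1,715.14 + $229.52 = $6,780.70
Ending inventory (cost pool remaining) = $171.10
Check: goods available $6,951.80 = COGS $6,780.70 + ending $171.10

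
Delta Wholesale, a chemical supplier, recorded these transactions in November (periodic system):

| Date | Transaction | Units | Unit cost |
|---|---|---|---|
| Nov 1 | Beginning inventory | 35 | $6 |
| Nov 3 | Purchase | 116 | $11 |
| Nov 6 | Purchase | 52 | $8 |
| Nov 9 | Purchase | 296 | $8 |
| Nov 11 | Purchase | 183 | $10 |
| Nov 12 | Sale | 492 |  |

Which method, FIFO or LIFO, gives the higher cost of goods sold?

LIFO

FIFO COGS: 35 @ $6 + 116 @ $11 + 52 @ $8 + 289 @ $8 = $4,214
LIFO COGS: 183 @ $10 + 296 @ $8 + 13 @ $8 = $4,302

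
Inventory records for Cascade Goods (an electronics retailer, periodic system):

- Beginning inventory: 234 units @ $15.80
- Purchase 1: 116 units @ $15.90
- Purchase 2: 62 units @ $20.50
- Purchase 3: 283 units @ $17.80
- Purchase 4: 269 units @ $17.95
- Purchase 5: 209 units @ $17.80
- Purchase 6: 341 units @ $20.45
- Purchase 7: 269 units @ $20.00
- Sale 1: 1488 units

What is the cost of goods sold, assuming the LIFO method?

COGS = $28,085.10

Sale 1 (1488) [LIFO — newest first]: 269 @ $20.00 + 341 @ $20.45 + 209 @ $17.80 + 269 @ $17.95 + 283 @ $17.80 + 62 @ $20.50 + 55 @ $15.90 = $28,085.10
Ending inventory: 234 @ $15.80 + 61 @ $15.90 = $4,667.10
Check: goods available $32,752.20 = COGS $28,085.10 + ending $4,667.10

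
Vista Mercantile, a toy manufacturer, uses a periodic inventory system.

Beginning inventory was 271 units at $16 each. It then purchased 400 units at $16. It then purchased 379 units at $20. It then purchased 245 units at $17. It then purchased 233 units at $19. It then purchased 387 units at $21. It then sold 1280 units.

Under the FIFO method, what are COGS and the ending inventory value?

COGS = $22,226; ending inventory = $12,809

Sale 1 (1280) [FIFO — oldest first]: 271 @ $16 + 400 @ $16 + 379 @ $20 + 230 @ $17 = $22,226
Ending inventory: 15 @ $17 + 233 @ $19 + 387 @ $21 = $12,809
Check: goods available $35,035 = COGS $22,226 + ending $12,809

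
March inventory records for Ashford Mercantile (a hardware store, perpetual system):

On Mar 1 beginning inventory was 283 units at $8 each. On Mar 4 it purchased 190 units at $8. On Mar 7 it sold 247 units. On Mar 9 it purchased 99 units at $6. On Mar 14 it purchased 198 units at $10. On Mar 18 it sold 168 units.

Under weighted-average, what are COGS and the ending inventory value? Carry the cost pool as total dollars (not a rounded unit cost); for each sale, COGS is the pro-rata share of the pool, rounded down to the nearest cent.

After Mar 1: 283 on hand, pool $2,264.00 (≈ $8.0000 each)
After Mar 4: 473 on hand, pool $3,784.00 (≈ $8.0000 each)
Mar 7, sell 247: 247/473 × $3,784.00 → $1,976.00
After Mar 9: 325 on hand, pool $2,402.00 (≈ $7.3908 each)
After Mar 14: 523 on hand, pool $4,382.00 (≈ $8.3786 each)
Mar 18, sell 168: 168/523 × $4,382.00 → $1,407.60
Total COGS = $1,976.00 + $1,407.60 = $3,383.60
Ending inventory (cost pool remaining) = $2,974.40

COGS = $3,383.60; ending inventory = $2,974.40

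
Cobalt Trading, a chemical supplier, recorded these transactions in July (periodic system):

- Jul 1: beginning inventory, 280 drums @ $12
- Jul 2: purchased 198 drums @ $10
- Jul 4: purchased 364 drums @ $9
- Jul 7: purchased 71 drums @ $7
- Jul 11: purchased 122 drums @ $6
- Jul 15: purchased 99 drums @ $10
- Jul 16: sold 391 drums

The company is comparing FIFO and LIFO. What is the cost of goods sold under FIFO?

COGS = $4,470

FIFO COGS: 280 @ $12 + 111 @ $10 = $4,470
LIFO COGS: 99 @ $10 + 122 @ $6 + 71 @ $7 + 99 @ $9 = $3,110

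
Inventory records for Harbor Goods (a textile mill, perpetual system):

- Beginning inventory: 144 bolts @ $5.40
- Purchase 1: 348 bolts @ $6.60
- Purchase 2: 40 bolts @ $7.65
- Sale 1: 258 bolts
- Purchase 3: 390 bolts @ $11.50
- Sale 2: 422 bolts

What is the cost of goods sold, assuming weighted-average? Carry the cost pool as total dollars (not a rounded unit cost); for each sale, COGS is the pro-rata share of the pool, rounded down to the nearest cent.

After Beginning: 144 on hand, pool $777.60 (≈ $5.4000 each)
After Purchase 1: 492 on hand, pool $3,074.40 (≈ $6.2488 each)
After Purchase 2: 532 on hand, pool $3,380.40 (≈ $6.3541 each)
Sale 1, sell 258: 258/532 × $3,380.40 → $1,639.36
After Purchase 3: 664 on hand, pool $6,226.04 (≈ $9.3766 each)
Sale 2, sell 422: 422/664 × $6,226.04 → $3,956.91
Total COGS = $1,639.36 + $3,956.91 = $5,596.27
Ending inventory (cost pool remaining) = $2,269.13

COGS = $5,596.27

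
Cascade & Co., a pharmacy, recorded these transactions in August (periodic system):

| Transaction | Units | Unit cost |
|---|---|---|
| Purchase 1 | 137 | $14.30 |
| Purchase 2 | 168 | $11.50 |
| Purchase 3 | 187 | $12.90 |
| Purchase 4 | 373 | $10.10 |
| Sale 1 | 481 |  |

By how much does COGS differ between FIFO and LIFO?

$1,001.00

FIFO COGS: 137 @ $14.30 + 168 @ $11.50 + 176 @ $12.90 = $6,161.50
LIFO COGS: 373 @ $10.10 + 108 @ $12.90 = $5,160.50
Difference = |$6,161.50 − $5,160.50| = $1,001.00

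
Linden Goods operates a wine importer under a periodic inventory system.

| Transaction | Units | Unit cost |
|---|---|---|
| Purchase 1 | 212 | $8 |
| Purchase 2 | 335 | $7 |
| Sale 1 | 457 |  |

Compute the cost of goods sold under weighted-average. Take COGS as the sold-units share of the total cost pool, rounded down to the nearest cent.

COGS = $3,376.11

Sale 1, sell 457: 457/547 × $4,041.00 → $3,376.11
Ending inventory (cost pool remaining) = $664.89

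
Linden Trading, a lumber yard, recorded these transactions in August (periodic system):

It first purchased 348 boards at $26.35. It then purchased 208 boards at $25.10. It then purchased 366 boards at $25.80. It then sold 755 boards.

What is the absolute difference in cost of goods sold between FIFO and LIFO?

FIFO COGS: 348 @ $26.35 + 208 @ $25.10 + 199 @ $25.80 = $19,524.80
LIFO COGS: 366 @ $25.80 + 208 @ $25.10 + 181 @ $26.35 = $19,432.95
Difference = |$19,524.80 − $19,432.95| = $91.85

$91.85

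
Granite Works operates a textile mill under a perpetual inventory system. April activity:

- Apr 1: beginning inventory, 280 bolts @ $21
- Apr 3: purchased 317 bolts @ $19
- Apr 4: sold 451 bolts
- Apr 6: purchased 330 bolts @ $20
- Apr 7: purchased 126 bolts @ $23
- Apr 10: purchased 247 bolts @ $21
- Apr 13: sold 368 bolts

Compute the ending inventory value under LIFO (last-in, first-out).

Ending inventory = $9,781

Apr 4, 451 sold [LIFO — newest first]: 317 @ $19 + 134 @ $21 = $8,837
Apr 13, 368 sold [LIFO — newest first]: 247 @ $21 + 121 @ $23 = $7,970
Total COGS = $8,837 + $7,970 = $16,807
Ending inventory: 146 @ $21 + 330 @ $20 + 5 @ $23 = $9,781
Check: goods available $26,588 = COGS $16,807 + ending $9,781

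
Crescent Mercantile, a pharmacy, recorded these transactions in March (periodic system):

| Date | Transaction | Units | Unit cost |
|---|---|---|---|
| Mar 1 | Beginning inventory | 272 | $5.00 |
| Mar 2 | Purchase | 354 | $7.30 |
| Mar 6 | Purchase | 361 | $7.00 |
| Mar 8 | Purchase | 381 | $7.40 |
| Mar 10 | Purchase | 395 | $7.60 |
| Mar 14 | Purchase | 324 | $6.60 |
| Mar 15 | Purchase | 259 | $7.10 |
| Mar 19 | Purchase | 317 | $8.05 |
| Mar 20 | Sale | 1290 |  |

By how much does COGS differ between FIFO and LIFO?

FIFO COGS: 272 @ $5.00 + 354 @ $7.30 + 361 @ $7.00 + 303 @ $7.40 = $8,713.40
LIFO COGS: 317 @ $8.05 + 259 @ $7.10 + 324 @ $6.60 + 390 @ $7.60 = $9,493.15
Difference = |$8,713.40 − $9,493.15| = $779.75

$779.75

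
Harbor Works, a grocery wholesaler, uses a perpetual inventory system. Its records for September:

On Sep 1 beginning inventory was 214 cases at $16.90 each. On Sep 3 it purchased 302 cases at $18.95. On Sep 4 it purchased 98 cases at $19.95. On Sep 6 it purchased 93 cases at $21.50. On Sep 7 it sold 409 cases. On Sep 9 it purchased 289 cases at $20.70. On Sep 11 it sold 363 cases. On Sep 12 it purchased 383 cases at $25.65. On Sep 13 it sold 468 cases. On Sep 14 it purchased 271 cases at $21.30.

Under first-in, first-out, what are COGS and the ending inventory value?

COGS = $25,535.00; ending inventory = $9,337.65

Sep 7, 409 sold [FIFO — oldest first]: 214 @ $16.90 + 195 @ $18.95 = $7,311.85
Sep 11, 363 sold [FIFO — oldest first]: 107 @ $18.95 + 98 @ $19.95 + 93 @ $21.50 + 65 @ $20.70 = $7,327.75
Sep 13, 468 sold [FIFO — oldest first]: 224 @ $20.70 + 244 @ $25.65 = $10,895.40
Total COGS = $7,311.85 + $7,327.75 + $10,895.40 = $25,535.00
Ending inventory: 139 @ $25.65 + 271 @ $21.30 = $9,337.65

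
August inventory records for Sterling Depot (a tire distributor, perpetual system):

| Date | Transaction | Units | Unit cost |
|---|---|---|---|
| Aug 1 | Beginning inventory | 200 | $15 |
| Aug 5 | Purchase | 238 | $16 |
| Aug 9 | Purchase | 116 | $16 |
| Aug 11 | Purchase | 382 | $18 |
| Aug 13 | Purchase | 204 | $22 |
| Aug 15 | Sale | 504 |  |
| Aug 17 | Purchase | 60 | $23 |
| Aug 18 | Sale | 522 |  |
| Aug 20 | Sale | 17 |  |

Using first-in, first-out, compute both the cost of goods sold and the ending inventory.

Aug 15, 504 sold [FIFO — oldest first]: 200 @ $15 + 238 @ $16 + 66 @ $16 = $7,864
Aug 18, 522 sold [FIFO — oldest first]: 50 @ $16 + 382 @ $18 + 90 @ $22 = $9,656
Aug 20, 17 sold [FIFO — oldest first]: 17 @ $22 = $374
Total COGS = $7,864 + $9,656 + $374 = $17,894
Ending inventory: 97 @ $22 + 60 @ $23 = $3,514
Check: goods available $21,408 = COGS $17,894 + ending $3,514

COGS = $17,894; ending inventory = $3,514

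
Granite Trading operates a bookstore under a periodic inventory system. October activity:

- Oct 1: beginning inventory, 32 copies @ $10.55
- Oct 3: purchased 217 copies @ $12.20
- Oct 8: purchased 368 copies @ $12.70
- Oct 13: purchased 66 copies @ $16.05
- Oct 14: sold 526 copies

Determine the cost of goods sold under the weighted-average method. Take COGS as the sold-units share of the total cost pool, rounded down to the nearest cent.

COGS = $6,713.93

Oct 14, sell 526: 526/683 × $8,717.90 → $6,713.93
Ending inventory (cost pool remaining) = $2,003.97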